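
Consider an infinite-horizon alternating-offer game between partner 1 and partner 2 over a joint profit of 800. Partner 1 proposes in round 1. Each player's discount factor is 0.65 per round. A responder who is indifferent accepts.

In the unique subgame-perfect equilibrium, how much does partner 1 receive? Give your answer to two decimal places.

484.85

When partner 1 proposes, partner 2 accepts any offer worth at least 0.65 times what partner 2 would get by proposing next round; and vice versa.
This gives x = 800 − 0.65y and y = 800 − 0.65x, where x and y are each side's share when it proposes.
Hence (1 − 0.65·0.65)x = 800(1 − 0.65), i.e. 0.5775·x = 280.
x ≈ 484.8485; partner 2's share is 800 − x ≈ 315.1515.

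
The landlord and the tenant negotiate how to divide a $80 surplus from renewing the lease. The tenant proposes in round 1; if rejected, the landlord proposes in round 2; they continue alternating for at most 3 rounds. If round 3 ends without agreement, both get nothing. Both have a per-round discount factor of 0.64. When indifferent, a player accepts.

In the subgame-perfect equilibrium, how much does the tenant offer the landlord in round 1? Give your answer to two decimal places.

18.43

Round 3 (the tenant proposes): rejection yields 0 for the landlord; the tenant offers 0 and keeps 80.
Round 2 (the landlord proposes): the tenant can get 80 next round, worth 0.64 × 80 = 51.2 now; the landlord offers that and keeps 28.8.
Round 1 (the tenant proposes): the landlord can get 28.8 next round, worth 0.64 × 28.8 = 18.432 now, so the tenant offers 18.432, keeping 61.568.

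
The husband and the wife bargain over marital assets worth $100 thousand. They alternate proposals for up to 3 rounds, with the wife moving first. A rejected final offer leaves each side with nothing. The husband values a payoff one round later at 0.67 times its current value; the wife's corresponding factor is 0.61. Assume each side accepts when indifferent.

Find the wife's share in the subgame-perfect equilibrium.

Work backward from the last round.
Round 3 (the wife proposes): rejection yields 0 for the husband; the wife offers 0 and keeps 100.
Round 2 (the husband proposes): the wife can get 100 next round, worth 0.61 × 100 = 61 now. The husband offers 61 and keeps 100 − 61 = 39.
Round 1 (the wife proposes): the husband can get 39 next round, worth 0.67 × 39 = 26.13 now; the wife offers that and keeps 73.87.

73.87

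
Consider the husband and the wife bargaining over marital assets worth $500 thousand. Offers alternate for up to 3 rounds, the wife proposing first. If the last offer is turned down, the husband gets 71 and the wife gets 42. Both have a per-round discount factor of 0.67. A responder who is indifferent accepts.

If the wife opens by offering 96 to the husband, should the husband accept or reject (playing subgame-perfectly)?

Reject

Round 3 (the wife proposes): the husband gets 71 if talks fail, so the wife offers 71 and keeps 429.
Round 2 (the husband proposes): the wife can get 429 next round, worth 0.67 × 429 = 287.43 now; the husband offers that and keeps 212.57.
So by rejecting in round 1, the husband gets 212.57 next round, worth 0.67 × 212.57 = 142.4219 now.
Offer 96 < 142.4219, so the husband rejects.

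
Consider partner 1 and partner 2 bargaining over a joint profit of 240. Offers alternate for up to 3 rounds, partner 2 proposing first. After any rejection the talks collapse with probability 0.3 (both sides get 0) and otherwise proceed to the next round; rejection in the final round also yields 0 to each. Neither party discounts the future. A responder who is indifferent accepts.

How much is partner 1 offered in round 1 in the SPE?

50.4

By backward induction:
Round 3 (partner 2 proposes): rejection yields 0 for partner 1; partner 2 offers 0 and keeps 240.
Round 2 (partner 1 proposes): rejecting gives partner 2 an expected 0.7 × 240 = 168. Partner 1 offers 168 and keeps 240 − 168 = 72.
Round 1 (partner 2 proposes): rejecting gives partner 1 an expected 0.7 × 72 = 50.4. Partner 2 offers 50.4 and keeps 240 − 50.4 = 189.6.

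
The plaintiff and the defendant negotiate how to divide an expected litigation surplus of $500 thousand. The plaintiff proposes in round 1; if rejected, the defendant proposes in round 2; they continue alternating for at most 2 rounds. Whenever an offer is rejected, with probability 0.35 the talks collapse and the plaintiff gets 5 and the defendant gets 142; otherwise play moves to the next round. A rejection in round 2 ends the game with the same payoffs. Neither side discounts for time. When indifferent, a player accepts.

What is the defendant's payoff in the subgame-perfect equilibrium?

371.45

Round 2 (the defendant proposes): the plaintiff gets 5 if talks fail, so the defendant offers 5 and keeps 495.
Round 1 (the plaintiff proposes): rejecting gives the defendant an expected 0.65 × 495 + 0.35 × 142 = 371.45, so the plaintiff offers 371.45, keeping 128.55.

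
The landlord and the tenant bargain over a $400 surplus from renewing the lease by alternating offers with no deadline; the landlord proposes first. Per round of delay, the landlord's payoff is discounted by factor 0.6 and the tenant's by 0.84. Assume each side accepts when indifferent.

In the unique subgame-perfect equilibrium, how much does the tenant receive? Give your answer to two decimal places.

270.97

Let x be the landlord's share when the landlord proposes and y be the tenant's share when the tenant proposes.
The tenant accepts iff offered ≥ 0.84·y, so x = 400 − 0.84y. Symmetrically y = 400 − 0.6x.
Substituting: x = 400 − 0.84(400 − 0.6x), giving x(1 − 0.6·0.84) = 400(1 − 0.84).
So x = 400 × 0.16 / 0.496 ≈ 129.0323, and the tenant receives 400 − x ≈ 270.9677.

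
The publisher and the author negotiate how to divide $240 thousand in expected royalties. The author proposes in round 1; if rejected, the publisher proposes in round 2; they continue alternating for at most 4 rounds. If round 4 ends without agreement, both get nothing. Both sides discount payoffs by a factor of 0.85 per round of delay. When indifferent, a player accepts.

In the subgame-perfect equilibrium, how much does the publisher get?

177.99

Round 4 (the publisher proposes): rejection yields 0 for the author; the publisher offers 0 and keeps 240.
Round 3 (the author proposes): the publisher can get 240 next round, worth 0.85 × 240 = 204 now; the author offers that and keeps 36.
Round 2 (the publisher proposes): the author can get 36 next round, worth 0.85 × 36 = 30.6 now, so the publisher offers 30.6, keeping 209.4.
Round 1 (the author proposes): the publisher can get 209.4 next round, worth 0.85 × 209.4 = 177.99 now; the author offers that and keeps 62.01.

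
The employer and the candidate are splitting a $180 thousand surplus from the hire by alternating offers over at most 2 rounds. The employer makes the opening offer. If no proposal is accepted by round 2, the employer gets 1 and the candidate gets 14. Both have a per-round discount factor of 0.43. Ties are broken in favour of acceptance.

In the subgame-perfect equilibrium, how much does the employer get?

103.03

Round 2 (the candidate proposes): the employer gets 1 if talks fail, so the candidate offers 1 and keeps 179.
Round 1 (the employer proposes): the candidate can get 179 next round, worth 0.43 × 179 = 76.97 now. The employer offers 76.97 and keeps 180 − 76.97 = 103.03.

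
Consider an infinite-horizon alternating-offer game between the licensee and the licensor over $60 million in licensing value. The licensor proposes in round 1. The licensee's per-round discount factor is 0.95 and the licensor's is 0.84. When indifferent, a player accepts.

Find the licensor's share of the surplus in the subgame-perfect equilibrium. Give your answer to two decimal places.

In a stationary SPE each proposer offers the other exactly their discounted continuation value.
If the licensor keeps x when proposing and the licensee keeps y when proposing, then x = 60 − 0.95y and y = 60 − 0.84x.
Solving: x = 60(1 − 0.95) / (1 − 0.84·0.95) = 3 / 0.202 ≈ 14.8515.
The licensee gets 60 − 14.8515 ≈ 45.1485.

14.85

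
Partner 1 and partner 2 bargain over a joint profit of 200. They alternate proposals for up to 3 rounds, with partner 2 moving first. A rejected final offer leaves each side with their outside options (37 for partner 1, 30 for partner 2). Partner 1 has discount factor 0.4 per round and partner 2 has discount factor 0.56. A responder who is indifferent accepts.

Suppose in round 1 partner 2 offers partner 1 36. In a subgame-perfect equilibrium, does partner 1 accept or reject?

Reject

Work out partner 1's continuation value if the offer is rejected.
Round 3 (partner 2 proposes): partner 1 gets 37 if talks fail, so partner 2 offers 37 and keeps 163.
Round 2 (partner 1 proposes): partner 2 can get 163 next round, worth 0.56 × 163 = 91.28 now; partner 1 offers that and keeps 108.72.
So by rejecting in round 1, partner 1 gets 108.72 next round, worth 0.4 × 108.72 = 43.488 now.
Offer 36 < 43.488, so partner 1 rejects.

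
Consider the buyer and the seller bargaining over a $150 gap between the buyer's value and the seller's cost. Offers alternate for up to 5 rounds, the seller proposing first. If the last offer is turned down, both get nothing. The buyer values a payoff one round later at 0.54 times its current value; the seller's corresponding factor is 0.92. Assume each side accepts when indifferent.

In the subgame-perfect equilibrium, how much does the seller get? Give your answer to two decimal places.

140.30

Round 5 (the seller proposes): rejection yields 0 for the buyer; the seller offers 0 and keeps 150.
Round 4 (the buyer proposes): the seller can get 150 next round, worth 0.92 × 150 = 138 now; the buyer offers that and keeps 12.
Round 3 (the seller proposes): the buyer can get 12 next round, worth 0.54 × 12 = 6.48 now; the seller offers that and keeps 143.52.
Round 2 (the buyer proposes): the seller can get 143.52 next round, worth 0.92 × 143.52 = 132.0384 now; the buyer offers that and keeps 17.9616.
Round 1 (the seller proposes): the buyer can get 17.9616 next round, worth 0.54 × 17.9616 = 9.699264 now, so the seller offers 9.699264, keeping 140.300736.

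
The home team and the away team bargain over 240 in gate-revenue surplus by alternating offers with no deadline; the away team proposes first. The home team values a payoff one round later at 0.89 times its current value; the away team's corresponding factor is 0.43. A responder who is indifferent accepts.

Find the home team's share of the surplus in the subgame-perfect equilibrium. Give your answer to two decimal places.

In a stationary SPE each proposer offers the other exactly their discounted continuation value.
If the away team keeps x when proposing and the home team keeps y when proposing, then x = 240 − 0.89y and y = 240 − 0.43x.
Solving: x = 240(1 − 0.89) / (1 − 0.43·0.89) = 26.4 / 0.6173 ≈ 42.7669.
The home team gets 240 − 42.7669 ≈ 197.2331.

197.23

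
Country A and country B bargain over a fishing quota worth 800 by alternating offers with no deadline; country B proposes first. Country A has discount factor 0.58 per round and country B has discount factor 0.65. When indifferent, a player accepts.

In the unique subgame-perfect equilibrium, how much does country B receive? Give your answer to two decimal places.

Let x be country B's share when country B proposes and y be country A's share when country A proposes.
Country A accepts iff offered ≥ 0.58·y, so x = 800 − 0.58y. Symmetrically y = 800 − 0.65x.
Substituting: x = 800 − 0.58(800 − 0.65x), giving x(1 − 0.65·0.58) = 800(1 − 0.58).
So x = 800 × 0.42 / 0.623 ≈ 539.3258, and country A receives 800 − x ≈ 260.6742.

539.33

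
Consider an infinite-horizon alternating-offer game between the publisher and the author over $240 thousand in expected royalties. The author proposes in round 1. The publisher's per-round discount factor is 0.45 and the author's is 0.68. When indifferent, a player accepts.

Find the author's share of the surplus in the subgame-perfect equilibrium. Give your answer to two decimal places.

190.20

Let x be the author's share when the author proposes and y be the publisher's share when the publisher proposes.
The publisher accepts iff offered ≥ 0.45·y, so x = 240 − 0.45y. Symmetrically y = 240 − 0.68x.
Substituting: x = 240 − 0.45(240 − 0.68x), giving x(1 − 0.68·0.45) = 240(1 − 0.45).
So x = 240 × 0.55 / 0.694 ≈ 190.2017, and the publisher receives 240 − x ≈ 49.7983.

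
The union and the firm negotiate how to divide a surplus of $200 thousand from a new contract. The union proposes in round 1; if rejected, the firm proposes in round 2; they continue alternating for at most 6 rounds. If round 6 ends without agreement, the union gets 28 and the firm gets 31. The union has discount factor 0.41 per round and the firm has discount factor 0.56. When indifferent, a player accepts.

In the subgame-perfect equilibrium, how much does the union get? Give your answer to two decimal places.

Solve by backward induction from round 6.
Round 6 (the firm proposes): the union gets 28 if talks fail, so the firm offers 28 and keeps 172.
Round 5 (the union proposes): the firm can get 172 next round, worth 0.56 × 172 = 96.32 now. The union offers 96.32 and keeps 200 − 96.32 = 103.68.
Round 4 (the firm proposes): the union can get 103.68 next round, worth 0.41 × 103.68 = 42.5088 now; the firm offers that and keeps 157.4912.
Round 3 (the union proposes): the firm can get 157.4912 next round, worth 0.56 × 157.4912 = 88.195072 now. The union offers 88.195072 and keeps 200 − 88.195072 = 111.804928.
Round 2 (the firm proposes): the union can get 111.804928 next round, worth 0.41 × 111.804928 = 45.84002048 now. The firm offers 45.84002048 and keeps 200 − 45.84002048 = 154.15997952.
Round 1 (the union proposes): the firm can get 154.15997952 next round, worth 0.56 × 154.15997952 = 86.3295885312 now, so the union offers 86.3295885312, keeping 113.6704114688.

113.67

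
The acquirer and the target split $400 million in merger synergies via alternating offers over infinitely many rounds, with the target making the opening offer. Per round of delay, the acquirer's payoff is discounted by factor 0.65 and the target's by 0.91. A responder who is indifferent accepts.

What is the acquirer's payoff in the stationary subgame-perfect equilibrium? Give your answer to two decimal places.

Let x be the target's share when the target proposes and y be the acquirer's share when the acquirer proposes.
The acquirer accepts iff offered ≥ 0.65·y, so x = 400 − 0.65y. Symmetrically y = 400 − 0.91x.
Substituting: x = 400 − 0.65(400 − 0.91x), giving x(1 − 0.91·0.65) = 400(1 − 0.65).
So x = 400 × 0.35 / 0.4085 ≈ 342.7173, and the acquirer receives 400 − x ≈ 57.2827.

57.28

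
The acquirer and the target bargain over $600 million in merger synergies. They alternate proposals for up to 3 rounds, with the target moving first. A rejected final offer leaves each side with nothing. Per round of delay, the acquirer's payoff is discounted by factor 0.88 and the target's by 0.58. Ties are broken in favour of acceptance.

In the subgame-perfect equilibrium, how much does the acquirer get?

By backward induction:
Round 3 (the target proposes): the acquirer will accept anything ≥ 0, so the target offers 0 and keeps 600.
Round 2 (the acquirer proposes): the target can get 600 next round, worth 0.58 × 600 = 348 now. The acquirer offers 348 and keeps 600 − 348 = 252.
Round 1 (the target proposes): the acquirer can get 252 next round, worth 0.88 × 252 = 221.76 now. The target offers 221.76 and keeps 600 − 221.76 = 378.24.

221.76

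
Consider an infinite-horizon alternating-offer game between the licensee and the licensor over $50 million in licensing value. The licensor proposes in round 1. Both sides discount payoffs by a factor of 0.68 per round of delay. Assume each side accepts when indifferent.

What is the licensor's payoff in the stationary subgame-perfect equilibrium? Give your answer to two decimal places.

In a stationary SPE each proposer offers the other exactly their discounted continuation value.
If the licensor keeps x when proposing and the licensee keeps y when proposing, then x = 50 − 0.68y and y = 50 − 0.68x.
Solving: x = 50(1 − 0.68) / (1 − 0.68·0.68) = 16 / 0.5376 ≈ 29.7619.
The licensee gets 50 − 29.7619 ≈ 20.2381.

29.76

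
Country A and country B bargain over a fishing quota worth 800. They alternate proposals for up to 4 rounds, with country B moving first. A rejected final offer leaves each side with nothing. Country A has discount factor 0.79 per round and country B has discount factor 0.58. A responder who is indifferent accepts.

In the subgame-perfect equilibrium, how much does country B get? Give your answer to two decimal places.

Work backward from the last round.
Round 4 (country A proposes): rejection yields 0 for country B; country A offers 0 and keeps 800.
Round 3 (country B proposes): country A can get 800 next round, worth 0.79 × 800 = 632 now. Country B offers 632 and keeps 800 − 632 = 168.
Round 2 (country A proposes): country B can get 168 next round, worth 0.58 × 168 = 97.44 now; country A offers that and keeps 702.56.
Round 1 (country B proposes): country A can get 702.56 next round, worth 0.79 × 702.56 = 555.0224 now; country B offers that and keeps 244.9776.

244.98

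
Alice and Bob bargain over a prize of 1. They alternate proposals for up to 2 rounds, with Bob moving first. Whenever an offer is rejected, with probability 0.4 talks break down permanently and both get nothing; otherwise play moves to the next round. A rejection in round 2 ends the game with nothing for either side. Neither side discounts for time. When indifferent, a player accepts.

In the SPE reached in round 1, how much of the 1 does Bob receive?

Round 2 (Alice proposes): Bob will accept anything ≥ 0, so Alice offers 0 and keeps 1.
Round 1 (Bob proposes): rejecting gives Alice an expected 0.6 × 1 = 0.6, so Bob offers 0.6, keeping 0.4.

0.4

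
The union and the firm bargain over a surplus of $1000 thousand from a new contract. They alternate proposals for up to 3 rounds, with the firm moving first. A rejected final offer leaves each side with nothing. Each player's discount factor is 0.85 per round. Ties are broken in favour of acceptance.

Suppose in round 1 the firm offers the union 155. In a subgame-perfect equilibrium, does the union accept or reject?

Accept

Round 3 (the firm proposes): the union will accept anything ≥ 0, so the firm offers 0 and keeps 1000.
Round 2 (the union proposes): the firm can get 1000 next round, worth 0.85 × 1000 = 850 now; the union offers that and keeps 150.
So by rejecting in round 1, the union gets 150 next round, worth 0.85 × 150 = 127.5 now.
Offer 155 ≥ 127.5, so the union accepts.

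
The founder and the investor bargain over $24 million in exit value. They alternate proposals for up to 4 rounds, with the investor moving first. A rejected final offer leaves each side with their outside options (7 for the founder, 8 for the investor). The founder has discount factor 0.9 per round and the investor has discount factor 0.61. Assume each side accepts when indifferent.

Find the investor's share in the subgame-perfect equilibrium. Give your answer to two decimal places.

Solve by backward induction from round 4.
Round 4 (the founder proposes): the investor gets 8 if talks fail, so the founder offers 8 and keeps 16.
Round 3 (the investor proposes): the founder can get 16 next round, worth 0.9 × 16 = 14.4 now, so the investor offers 14.4, keeping 9.6.
Round 2 (the founder proposes): the investor can get 9.6 next round, worth 0.61 × 9.6 = 5.856 now. The founder offers 5.856 and keeps 24 − 5.856 = 18.144.
Round 1 (the investor proposes): the founder can get 18.144 next round, worth 0.9 × 18.144 = 16.3296 now; the investor offers that and keeps 7.6704.

7.67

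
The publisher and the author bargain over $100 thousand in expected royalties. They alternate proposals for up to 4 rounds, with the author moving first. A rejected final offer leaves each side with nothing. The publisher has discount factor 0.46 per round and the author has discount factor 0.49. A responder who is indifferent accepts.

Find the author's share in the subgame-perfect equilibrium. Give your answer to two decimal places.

66.17

Round 4 (the publisher proposes): the author will accept anything ≥ 0, so the publisher offers 0 and keeps 100.
Round 3 (the author proposes): the publisher can get 100 next round, worth 0.46 × 100 = 46 now, so the author offers 46, keeping 54.
Round 2 (the publisher proposes): the author can get 54 next round, worth 0.49 × 54 = 26.46 now, so the publisher offers 26.46, keeping 73.54.
Round 1 (the author proposes): the publisher can get 73.54 next round, worth 0.46 × 73.54 = 33.8284 now; the author offers that and keeps 66.1716.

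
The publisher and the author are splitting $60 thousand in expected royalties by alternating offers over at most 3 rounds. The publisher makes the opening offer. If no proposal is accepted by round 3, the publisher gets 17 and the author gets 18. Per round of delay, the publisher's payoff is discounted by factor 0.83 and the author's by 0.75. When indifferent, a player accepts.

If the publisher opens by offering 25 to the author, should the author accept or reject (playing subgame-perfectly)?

Work out the author's continuation value if the offer is rejected.
Round 3 (the publisher proposes): the author gets 18 if talks fail, so the publisher offers 18 and keeps 42.
Round 2 (the author proposes): the publisher can get 42 next round, worth 0.83 × 42 = 34.86 now. The author offers 34.86 and keeps 60 − 34.86 = 25.14.
So by rejecting in round 1, the author gets 25.14 next round, worth 0.75 × 25.14 = 18.855 now.
Offer 25 ≥ 18.855, so the author accepts.

Accept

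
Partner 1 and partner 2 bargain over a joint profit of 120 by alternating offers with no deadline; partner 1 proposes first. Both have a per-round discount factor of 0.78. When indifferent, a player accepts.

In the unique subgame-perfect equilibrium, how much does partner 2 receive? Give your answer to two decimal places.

52.58

In a stationary SPE each proposer offers the other exactly their discounted continuation value.
If partner 1 keeps x when proposing and partner 2 keeps y when proposing, then x = 120 − 0.78y and y = 120 − 0.78x.
Solving: x = 120(1 − 0.78) / (1 − 0.78·0.78) = 26.4 / 0.3916 ≈ 67.4157.
Partner 2 gets 120 − 67.4157 ≈ 52.5843.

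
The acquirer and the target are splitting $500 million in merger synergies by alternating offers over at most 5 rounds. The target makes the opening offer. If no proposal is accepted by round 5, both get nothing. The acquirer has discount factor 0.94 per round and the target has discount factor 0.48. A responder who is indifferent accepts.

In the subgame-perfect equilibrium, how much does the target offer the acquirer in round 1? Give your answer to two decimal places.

Round 5 (the target proposes): rejection yields 0 for the acquirer; the target offers 0 and keeps 500.
Round 4 (the acquirer proposes): the target can get 500 next round, worth 0.48 × 500 = 240 now, so the acquirer offers 240, keeping 260.
Round 3 (the target proposes): the acquirer can get 260 next round, worth 0.94 × 260 = 244.4 now, so the target offers 244.4, keeping 255.6.
Round 2 (the acquirer proposes): the target can get 255.6 next round, worth 0.48 × 255.6 = 122.688 now. The acquirer offers 122.688 and keeps 500 − 122.688 = 377.312.
Round 1 (the target proposes): the acquirer can get 377.312 next round, worth 0.94 × 377.312 = 354.67328 now, so the target offers 354.67328, keeping 145.32672.

354.67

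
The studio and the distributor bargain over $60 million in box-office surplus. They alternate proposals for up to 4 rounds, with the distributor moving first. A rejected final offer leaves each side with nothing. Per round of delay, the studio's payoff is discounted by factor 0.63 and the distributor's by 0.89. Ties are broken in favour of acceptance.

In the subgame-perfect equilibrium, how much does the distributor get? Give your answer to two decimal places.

Round 4 (the studio proposes): rejection yields 0 for the distributor; the studio offers 0 and keeps 60.
Round 3 (the distributor proposes): the studio can get 60 next round, worth 0.63 × 60 = 37.8 now. The distributor offers 37.8 and keeps 60 − 37.8 = 22.2.
Round 2 (the studio proposes): the distributor can get 22.2 next round, worth 0.89 × 22.2 = 19.758 now; the studio offers that and keeps 40.242.
Round 1 (the distributor proposes): the studio can get 40.242 next round, worth 0.63 × 40.242 = 25.35246 now, so the distributor offers 25.35246, keeping 34.64754.

34.65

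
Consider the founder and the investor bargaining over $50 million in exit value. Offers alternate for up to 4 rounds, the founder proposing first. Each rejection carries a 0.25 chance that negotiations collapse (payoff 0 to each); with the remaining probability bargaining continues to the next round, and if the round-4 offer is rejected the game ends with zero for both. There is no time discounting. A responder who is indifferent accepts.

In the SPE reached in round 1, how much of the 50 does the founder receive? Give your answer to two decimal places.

19.53

Round 4 (the investor proposes): the founder will accept anything ≥ 0, so the investor offers 0 and keeps 50.
Round 3 (the founder proposes): rejecting gives the investor an expected 0.75 × 50 = 37.5, so the founder offers 37.5, keeping 12.5.
Round 2 (the investor proposes): rejecting gives the founder an expected 0.75 × 12.5 = 9.375; the investor offers that and keeps 40.625.
Round 1 (the founder proposes): rejecting gives the investor an expected 0.75 × 40.625 = 30.46875. The founder offers 30.46875 and keeps 50 − 30.46875 = 19.53125.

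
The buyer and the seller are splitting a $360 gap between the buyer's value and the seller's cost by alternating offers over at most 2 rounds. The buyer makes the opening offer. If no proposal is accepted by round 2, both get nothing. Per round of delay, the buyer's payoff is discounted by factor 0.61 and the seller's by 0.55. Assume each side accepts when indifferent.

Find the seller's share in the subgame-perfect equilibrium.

Work backward from the last round.
Round 2 (the seller proposes): rejection yields 0 for the buyer; the seller offers 0 and keeps 360.
Round 1 (the buyer proposes): the seller can get 360 next round, worth 0.55 × 360 = 198 now, so the buyer offers 198, keeping 162.

198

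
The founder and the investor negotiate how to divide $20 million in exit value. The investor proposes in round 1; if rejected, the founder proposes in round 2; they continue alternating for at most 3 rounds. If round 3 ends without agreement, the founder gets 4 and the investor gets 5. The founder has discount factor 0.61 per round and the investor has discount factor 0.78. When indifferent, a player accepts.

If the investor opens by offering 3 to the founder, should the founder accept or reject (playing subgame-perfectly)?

Round 3 (the investor proposes): the founder gets 4 if talks fail, so the investor offers 4 and keeps 16.
Round 2 (the founder proposes): the investor can get 16 next round, worth 0.78 × 16 = 12.48 now, so the founder offers 12.48, keeping 7.52.
So by rejecting in round 1, the founder gets 7.52 next round, worth 0.61 × 7.52 = 4.5872 now.
Offer 3 < 4.5872, so the founder rejects.

Reject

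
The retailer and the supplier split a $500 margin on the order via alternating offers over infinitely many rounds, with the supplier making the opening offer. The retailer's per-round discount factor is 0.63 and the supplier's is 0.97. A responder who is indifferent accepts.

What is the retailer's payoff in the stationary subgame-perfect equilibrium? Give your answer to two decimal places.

24.30

In a stationary SPE each proposer offers the other exactly their discounted continuation value.
If the supplier keeps x when proposing and the retailer keeps y when proposing, then x = 500 − 0.63y and y = 500 − 0.97x.
Solving: x = 500(1 − 0.63) / (1 − 0.97·0.63) = 185 / 0.3889 ≈ 475.7007.
The retailer gets 500 − 475.7007 ≈ 24.2993.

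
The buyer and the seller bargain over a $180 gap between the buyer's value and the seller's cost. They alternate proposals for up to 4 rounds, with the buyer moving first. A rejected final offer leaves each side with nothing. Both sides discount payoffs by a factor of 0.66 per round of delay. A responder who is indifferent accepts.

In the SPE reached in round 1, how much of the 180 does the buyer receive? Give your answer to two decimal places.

Round 4 (the seller proposes): the buyer will accept anything ≥ 0, so the seller offers 0 and keeps 180.
Round 3 (the buyer proposes): the seller can get 180 next round, worth 0.66 × 180 = 118.8 now, so the buyer offers 118.8, keeping 61.2.
Round 2 (the seller proposes): the buyer can get 61.2 next round, worth 0.66 × 61.2 = 40.392 now; the seller offers that and keeps 139.608.
Round 1 (the buyer proposes): the seller can get 139.608 next round, worth 0.66 × 139.608 = 92.14128 now, so the buyer offers 92.14128, keeping 87.85872.

87.86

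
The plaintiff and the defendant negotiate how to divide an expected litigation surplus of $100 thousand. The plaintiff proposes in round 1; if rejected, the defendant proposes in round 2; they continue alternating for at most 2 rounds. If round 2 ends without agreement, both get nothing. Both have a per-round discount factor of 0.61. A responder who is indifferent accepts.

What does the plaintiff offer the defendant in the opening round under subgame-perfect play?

By backward induction:
Round 2 (the defendant proposes): rejection yields 0 for the plaintiff; the defendant offers 0 and keeps 100.
Round 1 (the plaintiff proposes): the defendant can get 100 next round, worth 0.61 × 100 = 61 now; the plaintiff offers that and keeps 39.

61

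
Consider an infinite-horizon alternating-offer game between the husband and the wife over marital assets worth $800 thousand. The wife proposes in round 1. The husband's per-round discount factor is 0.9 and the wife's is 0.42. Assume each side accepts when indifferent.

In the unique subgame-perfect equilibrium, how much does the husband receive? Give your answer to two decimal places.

In a stationary SPE each proposer offers the other exactly their discounted continuation value.
If the wife keeps x when proposing and the husband keeps y when proposing, then x = 800 − 0.9y and y = 800 − 0.42x.
Solving: x = 800(1 − 0.9) / (1 − 0.42·0.9) = 80 / 0.622 ≈ 128.6174.
The husband gets 800 − 128.6174 ≈ 671.3826.

671.38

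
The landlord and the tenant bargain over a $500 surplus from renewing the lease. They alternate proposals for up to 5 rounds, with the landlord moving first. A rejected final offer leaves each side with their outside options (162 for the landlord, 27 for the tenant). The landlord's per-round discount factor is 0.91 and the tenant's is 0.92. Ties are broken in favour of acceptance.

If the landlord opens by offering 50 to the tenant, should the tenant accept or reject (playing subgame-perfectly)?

Reject

Round 5 (the landlord proposes): the tenant gets 27 if talks fail, so the landlord offers 27 and keeps 473.
Round 4 (the tenant proposes): the landlord can get 473 next round, worth 0.91 × 473 = 430.43 now; the tenant offers that and keeps 69.57.
Round 3 (the landlord proposes): the tenant can get 69.57 next round, worth 0.92 × 69.57 = 64.0044 now. The landlord offers 64.0044 and keeps 500 − 64.0044 = 435.9956.
Round 2 (the tenant proposes): the landlord can get 435.9956 next round, worth 0.91 × 435.9956 = 396.755996 now, so the tenant offers 396.755996, keeping 103.244004.
So by rejecting in round 1, the tenant gets 103.244004 next round, worth 0.92 × 103.244004 = 94.98448368 now.
Offer 50 < 94.98448368, so the tenant rejects.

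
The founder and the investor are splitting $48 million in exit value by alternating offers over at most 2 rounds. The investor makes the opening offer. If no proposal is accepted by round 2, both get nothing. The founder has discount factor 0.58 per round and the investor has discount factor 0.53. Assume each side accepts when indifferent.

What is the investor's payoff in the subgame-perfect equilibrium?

20.16

Round 2 (the founder proposes): the investor will accept anything ≥ 0, so the founder offers 0 and keeps 48.
Round 1 (the investor proposes): the founder can get 48 next round, worth 0.58 × 48 = 27.84 now; the investor offers that and keeps 20.16.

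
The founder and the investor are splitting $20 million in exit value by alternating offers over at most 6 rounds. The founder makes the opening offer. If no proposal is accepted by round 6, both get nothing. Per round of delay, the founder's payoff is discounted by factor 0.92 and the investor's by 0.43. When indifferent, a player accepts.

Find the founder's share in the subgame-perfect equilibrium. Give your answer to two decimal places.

17.69

Work backward from the last round.
Round 6 (the investor proposes): rejection yields 0 for the founder; the investor offers 0 and keeps 20.
Round 5 (the founder proposes): the investor can get 20 next round, worth 0.43 × 20 = 8.6 now; the founder offers that and keeps 11.4.
Round 4 (the investor proposes): the founder can get 11.4 next round, worth 0.92 × 11.4 = 10.488 now; the investor offers that and keeps 9.512.
Round 3 (the founder proposes): the investor can get 9.512 next round, worth 0.43 × 9.512 = 4.09016 now. The founder offers 4.09016 and keeps 20 − 4.09016 = 15.90984.
Round 2 (the investor proposes): the founder can get 15.90984 next round, worth 0.92 × 15.90984 = 14.6370528 now; the investor offers that and keeps 5.3629472.
Round 1 (the founder proposes): the investor can get 5.3629472 next round, worth 0.43 × 5.3629472 = 2.306067296 now. The founder offers 2.306067296 and keeps 20 − 2.306067296 = 17.693932704.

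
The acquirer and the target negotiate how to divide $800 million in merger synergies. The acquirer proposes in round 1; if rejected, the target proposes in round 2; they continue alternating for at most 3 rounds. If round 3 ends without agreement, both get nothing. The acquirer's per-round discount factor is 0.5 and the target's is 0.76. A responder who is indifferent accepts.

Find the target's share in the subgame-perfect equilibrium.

Work backward from the last round.
Round 3 (the acquirer proposes): the target will accept anything ≥ 0, so the acquirer offers 0 and keeps 800.
Round 2 (the target proposes): the acquirer can get 800 next round, worth 0.5 × 800 = 400 now; the target offers that and keeps 400.
Round 1 (the acquirer proposes): the target can get 400 next round, worth 0.76 × 400 = 304 now; the acquirer offers that and keeps 496.

304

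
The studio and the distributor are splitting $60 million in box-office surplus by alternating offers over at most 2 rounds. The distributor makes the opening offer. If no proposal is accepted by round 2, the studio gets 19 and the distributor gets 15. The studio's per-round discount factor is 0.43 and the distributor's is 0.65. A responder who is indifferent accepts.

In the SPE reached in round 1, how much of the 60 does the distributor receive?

40.65

Round 2 (the studio proposes): the distributor gets 15 if talks fail, so the studio offers 15 and keeps 45.
Round 1 (the distributor proposes): the studio can get 45 next round, worth 0.43 × 45 = 19.35 now; the distributor offers that and keeps 40.65.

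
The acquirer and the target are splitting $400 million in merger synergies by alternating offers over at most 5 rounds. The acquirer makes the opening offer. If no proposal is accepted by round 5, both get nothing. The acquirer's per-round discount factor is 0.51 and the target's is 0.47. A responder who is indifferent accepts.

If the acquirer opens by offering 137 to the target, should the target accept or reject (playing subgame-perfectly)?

Accept

Work out the target's continuation value if the offer is rejected.
Round 5 (the acquirer proposes): rejection yields 0 for the target; the acquirer offers 0 and keeps 400.
Round 4 (the target proposes): the acquirer can get 400 next round, worth 0.51 × 400 = 204 now, so the target offers 204, keeping 196.
Round 3 (the acquirer proposes): the target can get 196 next round, worth 0.47 × 196 = 92.12 now. The acquirer offers 92.12 and keeps 400 − 92.12 = 307.88.
Round 2 (the target proposes): the acquirer can get 307.88 next round, worth 0.51 × 307.88 = 157.0188 now. The target offers 157.0188 and keeps 400 − 157.0188 = 242.9812.
So by rejecting in round 1, the target gets 242.9812 next round, worth 0.47 × 242.9812 = 114.201164 now.
Offer 137 ≥ 114.201164, so the target accepts.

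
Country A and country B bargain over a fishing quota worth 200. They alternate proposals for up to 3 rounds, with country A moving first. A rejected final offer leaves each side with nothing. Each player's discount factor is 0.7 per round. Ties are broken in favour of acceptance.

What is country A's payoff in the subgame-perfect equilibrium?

158

Round 3 (country A proposes): country B will accept anything ≥ 0, so country A offers 0 and keeps 200.
Round 2 (country B proposes): country A can get 200 next round, worth 0.7 × 200 = 140 now; country B offers that and keeps 60.
Round 1 (country A proposes): country B can get 60 next round, worth 0.7 × 60 = 42 now; country A offers that and keeps 158.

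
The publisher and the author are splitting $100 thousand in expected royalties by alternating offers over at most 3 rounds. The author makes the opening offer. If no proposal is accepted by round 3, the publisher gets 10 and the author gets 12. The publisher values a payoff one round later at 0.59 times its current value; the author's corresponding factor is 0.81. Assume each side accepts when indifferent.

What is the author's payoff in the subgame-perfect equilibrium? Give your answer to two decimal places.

84.01

Round 3 (the author proposes): the publisher gets 10 if talks fail, so the author offers 10 and keeps 90.
Round 2 (the publisher proposes): the author can get 90 next round, worth 0.81 × 90 = 72.9 now, so the publisher offers 72.9, keeping 27.1.
Round 1 (the author proposes): the publisher can get 27.1 next round, worth 0.59 × 27.1 = 15.989 now, so the author offers 15.989, keeping 84.011.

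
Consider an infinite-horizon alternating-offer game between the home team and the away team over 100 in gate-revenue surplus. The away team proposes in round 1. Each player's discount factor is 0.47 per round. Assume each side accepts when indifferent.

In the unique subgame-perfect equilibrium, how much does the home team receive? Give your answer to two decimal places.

Let x be the away team's share when the away team proposes and y be the home team's share when the home team proposes.
The home team accepts iff offered ≥ 0.47·y, so x = 100 − 0.47y. Symmetrically y = 100 − 0.47x.
Substituting: x = 100 − 0.47(100 − 0.47x), giving x(1 − 0.47·0.47) = 100(1 − 0.47).
So x = 100 × 0.53 / 0.7791 ≈ 68.0272, and the home team receives 100 − x ≈ 31.9728.

31.97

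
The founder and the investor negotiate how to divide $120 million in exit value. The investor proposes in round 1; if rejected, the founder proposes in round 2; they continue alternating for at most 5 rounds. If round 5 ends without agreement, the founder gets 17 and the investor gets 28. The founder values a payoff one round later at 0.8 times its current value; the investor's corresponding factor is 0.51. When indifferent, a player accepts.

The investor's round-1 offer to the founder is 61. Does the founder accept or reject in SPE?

Work out the founder's continuation value if the offer is rejected.
Round 5 (the investor proposes): the founder gets 17 if talks fail, so the investor offers 17 and keeps 103.
Round 4 (the founder proposes): the investor can get 103 next round, worth 0.51 × 103 = 52.53 now; the founder offers that and keeps 67.47.
Round 3 (the investor proposes): the founder can get 67.47 next round, worth 0.8 × 67.47 = 53.976 now. The investor offers 53.976 and keeps 120 − 53.976 = 66.024.
Round 2 (the founder proposes): the investor can get 66.024 next round, worth 0.51 × 66.024 = 33.67224 now. The founder offers 33.67224 and keeps 120 − 33.67224 = 86.32776.
So by rejecting in round 1, the founder gets 86.32776 next round, worth 0.8 × 86.32776 = 69.062208 now.
Offer 61 < 69.062208, so the founder rejects.

Reject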